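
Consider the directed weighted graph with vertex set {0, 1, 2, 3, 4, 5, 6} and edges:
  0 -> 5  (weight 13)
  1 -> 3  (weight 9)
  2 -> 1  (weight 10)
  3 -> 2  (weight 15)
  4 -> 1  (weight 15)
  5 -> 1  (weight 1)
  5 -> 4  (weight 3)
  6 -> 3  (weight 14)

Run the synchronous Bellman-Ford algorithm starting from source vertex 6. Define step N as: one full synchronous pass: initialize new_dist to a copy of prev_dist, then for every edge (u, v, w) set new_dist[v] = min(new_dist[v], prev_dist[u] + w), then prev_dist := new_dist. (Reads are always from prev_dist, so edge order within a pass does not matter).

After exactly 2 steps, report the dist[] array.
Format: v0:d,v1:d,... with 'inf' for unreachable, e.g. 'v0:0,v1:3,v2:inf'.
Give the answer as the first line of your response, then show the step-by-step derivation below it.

v0:inf,v1:inf,v2:29,v3:14,v4:inf,v5:inf,v6:0

step 1: dist = v0:inf,v1:inf,v2:inf,v3:14,v4:inf,v5:inf,v6:0
step 2: dist = v0:inf,v1:inf,v2:29,v3:14,v4:inf,v5:inf,v6:0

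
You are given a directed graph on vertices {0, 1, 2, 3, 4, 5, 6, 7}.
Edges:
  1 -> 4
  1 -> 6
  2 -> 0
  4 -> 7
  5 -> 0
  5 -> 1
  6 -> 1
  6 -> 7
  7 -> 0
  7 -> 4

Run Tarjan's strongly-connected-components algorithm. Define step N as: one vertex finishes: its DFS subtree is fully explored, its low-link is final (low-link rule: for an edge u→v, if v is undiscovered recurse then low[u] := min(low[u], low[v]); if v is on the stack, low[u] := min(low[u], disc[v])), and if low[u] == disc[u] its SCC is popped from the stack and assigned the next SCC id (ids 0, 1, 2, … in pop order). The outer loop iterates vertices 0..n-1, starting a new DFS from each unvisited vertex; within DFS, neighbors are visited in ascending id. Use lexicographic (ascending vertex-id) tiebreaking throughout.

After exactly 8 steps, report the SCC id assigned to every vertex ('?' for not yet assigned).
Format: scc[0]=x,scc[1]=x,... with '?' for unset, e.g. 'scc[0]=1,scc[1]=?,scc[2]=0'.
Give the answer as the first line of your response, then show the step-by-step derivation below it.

scc[0]=0,scc[1]=2,scc[2]=3,scc[3]=4,scc[4]=1,scc[5]=5,scc[6]=2,scc[7]=1

step 1: low=(low[0]=0,low[1]=?,low[2]=?,low[3]=?,low[4]=?,low[5]=?,low[6]=?,low[7]=?); scc=(scc[0]=0,scc[1]=?,scc[2]=?,scc[3]=?,scc[4]=?,scc[5]=?,scc[6]=?,scc[7]=?)
step 2: low=(low[0]=0,low[1]=1,low[2]=?,low[3]=?,low[4]=2,low[5]=?,low[6]=?,low[7]=2); scc=(scc[0]=0,scc[1]=?,scc[2]=?,scc[3]=?,scc[4]=?,scc[5]=?,scc[6]=?,scc[7]=?)
step 3: low=(low[0]=0,low[1]=1,low[2]=?,low[3]=?,low[4]=2,low[5]=?,low[6]=?,low[7]=2); scc=(scc[0]=0,scc[1]=?,scc[2]=?,scc[3]=?,scc[4]=1,scc[5]=?,scc[6]=?,scc[7]=1)
step 4: low=(low[0]=0,low[1]=1,low[2]=?,low[3]=?,low[4]=2,low[5]=?,low[6]=1,low[7]=2); scc=(scc[0]=0,scc[1]=?,scc[2]=?,scc[3]=?,scc[4]=1,scc[5]=?,scc[6]=?,scc[7]=1)
step 5: low=(low[0]=0,low[1]=1,low[2]=?,low[3]=?,low[4]=2,low[5]=?,low[6]=1,low[7]=2); scc=(scc[0]=0,scc[1]=2,scc[2]=?,scc[3]=?,scc[4]=1,scc[5]=?,scc[6]=2,scc[7]=1)
step 6: low=(low[0]=0,low[1]=1,low[2]=5,low[3]=?,low[4]=2,low[5]=?,low[6]=1,low[7]=2); scc=(scc[0]=0,scc[1]=2,scc[2]=3,scc[3]=?,scc[4]=1,scc[5]=?,scc[6]=2,scc[7]=1)
step 7: low=(low[0]=0,low[1]=1,low[2]=5,low[3]=6,low[4]=2,low[5]=?,low[6]=1,low[7]=2); scc=(scc[0]=0,scc[1]=2,scc[2]=3,scc[3]=4,scc[4]=1,scc[5]=?,scc[6]=2,scc[7]=1)
step 8: low=(low[0]=0,low[1]=1,low[2]=5,low[3]=6,low[4]=2,low[5]=7,low[6]=1,low[7]=2); scc=(scc[0]=0,scc[1]=2,scc[2]=3,scc[3]=4,scc[4]=1,scc[5]=5,scc[6]=2,scc[7]=1)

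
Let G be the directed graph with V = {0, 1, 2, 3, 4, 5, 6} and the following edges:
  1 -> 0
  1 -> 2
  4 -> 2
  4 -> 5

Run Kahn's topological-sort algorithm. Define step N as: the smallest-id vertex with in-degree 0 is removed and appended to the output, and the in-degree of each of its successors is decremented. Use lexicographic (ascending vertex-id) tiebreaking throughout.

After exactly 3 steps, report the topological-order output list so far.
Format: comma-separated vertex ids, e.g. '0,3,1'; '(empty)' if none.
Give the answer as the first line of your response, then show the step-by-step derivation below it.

1,0,3

step 1: output 1; order=[1]; indeg=(0,0,1,0,0,1,0)
step 2: output 0; order=[1,0]; indeg=(0,0,1,0,0,1,0)
step 3: output 3; order=[1,0,3]; indeg=(0,0,1,0,0,1,0)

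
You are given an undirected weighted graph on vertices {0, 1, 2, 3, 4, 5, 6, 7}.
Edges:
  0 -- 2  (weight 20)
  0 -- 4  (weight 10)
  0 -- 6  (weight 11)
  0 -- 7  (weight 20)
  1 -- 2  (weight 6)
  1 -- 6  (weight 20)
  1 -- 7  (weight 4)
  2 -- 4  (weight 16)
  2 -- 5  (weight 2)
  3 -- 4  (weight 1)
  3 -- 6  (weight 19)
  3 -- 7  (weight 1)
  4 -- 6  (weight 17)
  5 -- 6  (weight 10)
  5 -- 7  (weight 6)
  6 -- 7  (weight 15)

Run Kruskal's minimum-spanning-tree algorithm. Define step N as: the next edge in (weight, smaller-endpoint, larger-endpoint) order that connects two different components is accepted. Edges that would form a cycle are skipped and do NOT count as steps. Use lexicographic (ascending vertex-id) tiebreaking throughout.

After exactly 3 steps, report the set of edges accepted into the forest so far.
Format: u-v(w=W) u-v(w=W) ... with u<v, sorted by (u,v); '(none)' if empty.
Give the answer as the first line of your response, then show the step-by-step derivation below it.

2-5(w=2) 3-4(w=1) 3-7(w=1)

step 1: add edge 3-4 (w=1); MST = {3-4(w=1)}
step 2: add edge 3-7 (w=1); MST = {3-4(w=1) 3-7(w=1)}
step 3: add edge 2-5 (w=2); MST = {2-5(w=2) 3-4(w=1) 3-7(w=1)}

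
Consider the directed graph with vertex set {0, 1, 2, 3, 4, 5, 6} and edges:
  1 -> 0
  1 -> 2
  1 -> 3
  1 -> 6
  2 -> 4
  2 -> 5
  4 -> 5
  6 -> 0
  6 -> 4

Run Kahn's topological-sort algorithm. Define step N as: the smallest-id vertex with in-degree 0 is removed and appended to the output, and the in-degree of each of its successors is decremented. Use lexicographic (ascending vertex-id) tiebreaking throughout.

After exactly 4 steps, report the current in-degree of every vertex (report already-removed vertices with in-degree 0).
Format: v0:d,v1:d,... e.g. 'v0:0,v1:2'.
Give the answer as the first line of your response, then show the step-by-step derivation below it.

v0:0,v1:0,v2:0,v3:0,v4:0,v5:1,v6:0

step 1: output 1; order=[1]; indeg=(1,0,0,0,2,2,0)
step 2: output 2; order=[1,2]; indeg=(1,0,0,0,1,1,0)
step 3: output 3; order=[1,2,3]; indeg=(1,0,0,0,1,1,0)
step 4: output 6; order=[1,2,3,6]; indeg=(0,0,0,0,0,1,0)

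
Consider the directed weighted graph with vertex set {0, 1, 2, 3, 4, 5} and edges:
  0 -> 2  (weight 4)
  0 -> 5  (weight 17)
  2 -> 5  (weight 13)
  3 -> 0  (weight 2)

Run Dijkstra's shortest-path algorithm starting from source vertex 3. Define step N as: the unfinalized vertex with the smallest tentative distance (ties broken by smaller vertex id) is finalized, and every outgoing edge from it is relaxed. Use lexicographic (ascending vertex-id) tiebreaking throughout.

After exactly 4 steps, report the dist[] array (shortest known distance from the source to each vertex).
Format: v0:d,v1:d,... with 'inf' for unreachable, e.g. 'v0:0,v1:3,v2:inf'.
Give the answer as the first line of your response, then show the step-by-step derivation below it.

v0:2,v1:inf,v2:6,v3:0,v4:inf,v5:19

step 1: dist = v0:2,v1:inf,v2:inf,v3:0,v4:inf,v5:inf
step 2: dist = v0:2,v1:inf,v2:6,v3:0,v4:inf,v5:19
step 3: dist = v0:2,v1:inf,v2:6,v3:0,v4:inf,v5:19
step 4: dist = v0:2,v1:inf,v2:6,v3:0,v4:inf,v5:19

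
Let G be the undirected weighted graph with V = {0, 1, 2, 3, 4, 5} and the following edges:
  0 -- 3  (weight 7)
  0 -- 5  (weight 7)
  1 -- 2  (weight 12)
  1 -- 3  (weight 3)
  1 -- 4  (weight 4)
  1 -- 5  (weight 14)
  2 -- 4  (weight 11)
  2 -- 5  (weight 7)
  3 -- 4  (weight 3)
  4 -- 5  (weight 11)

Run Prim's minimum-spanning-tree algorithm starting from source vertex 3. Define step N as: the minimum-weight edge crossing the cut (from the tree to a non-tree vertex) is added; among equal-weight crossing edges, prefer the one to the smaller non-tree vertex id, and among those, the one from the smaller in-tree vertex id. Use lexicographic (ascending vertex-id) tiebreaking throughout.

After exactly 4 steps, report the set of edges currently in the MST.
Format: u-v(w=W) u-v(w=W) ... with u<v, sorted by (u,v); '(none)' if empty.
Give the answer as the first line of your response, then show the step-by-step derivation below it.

0-3(w=7) 0-5(w=7) 1-3(w=3) 3-4(w=3)

step 1: add edge 1-3 (w=3); MST = {1-3(w=3)}
step 2: add edge 3-4 (w=3); MST = {1-3(w=3) 3-4(w=3)}
step 3: add edge 0-3 (w=7); MST = {0-3(w=7) 1-3(w=3) 3-4(w=3)}
step 4: add edge 0-5 (w=7); MST = {0-3(w=7) 0-5(w=7) 1-3(w=3) 3-4(w=3)}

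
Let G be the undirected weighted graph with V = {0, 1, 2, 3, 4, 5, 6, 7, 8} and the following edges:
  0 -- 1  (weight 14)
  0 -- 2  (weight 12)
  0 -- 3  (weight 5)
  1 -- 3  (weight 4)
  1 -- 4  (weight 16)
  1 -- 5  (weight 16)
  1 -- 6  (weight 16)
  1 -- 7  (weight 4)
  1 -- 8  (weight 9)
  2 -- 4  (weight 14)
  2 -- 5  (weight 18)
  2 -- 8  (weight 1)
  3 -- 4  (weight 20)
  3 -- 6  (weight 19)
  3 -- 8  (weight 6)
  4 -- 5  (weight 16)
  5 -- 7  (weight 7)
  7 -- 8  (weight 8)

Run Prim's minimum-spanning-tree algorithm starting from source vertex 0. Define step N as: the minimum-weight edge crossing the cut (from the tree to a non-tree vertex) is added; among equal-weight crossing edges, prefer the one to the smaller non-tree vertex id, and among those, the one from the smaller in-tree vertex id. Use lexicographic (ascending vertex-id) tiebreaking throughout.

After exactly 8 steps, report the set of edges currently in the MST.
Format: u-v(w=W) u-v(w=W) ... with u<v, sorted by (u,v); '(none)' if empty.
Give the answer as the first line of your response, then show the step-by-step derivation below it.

0-3(w=5) 1-3(w=4) 1-6(w=16) 1-7(w=4) 2-4(w=14) 2-8(w=1) 3-8(w=6) 5-7(w=7)

step 1: add edge 0-3 (w=5); MST = {0-3(w=5)}
step 2: add edge 1-3 (w=4); MST = {0-3(w=5) 1-3(w=4)}
step 3: add edge 1-7 (w=4); MST = {0-3(w=5) 1-3(w=4) 1-7(w=4)}
step 4: add edge 3-8 (w=6); MST = {0-3(w=5) 1-3(w=4) 1-7(w=4) 3-8(w=6)}
step 5: add edge 2-8 (w=1); MST = {0-3(w=5) 1-3(w=4) 1-7(w=4) 2-8(w=1) 3-8(w=6)}
step 6: add edge 5-7 (w=7); MST = {0-3(w=5) 1-3(w=4) 1-7(w=4) 2-8(w=1) 3-8(w=6) 5-7(w=7)}
step 7: add edge 2-4 (w=14); MST = {0-3(w=5) 1-3(w=4) 1-7(w=4) 2-4(w=14) 2-8(w=1) 3-8(w=6) 5-7(w=7)}
step 8: add edge 1-6 (w=16); MST = {0-3(w=5) 1-3(w=4) 1-6(w=16) 1-7(w=4) 2-4(w=14) 2-8(w=1) 3-8(w=6) 5-7(w=7)}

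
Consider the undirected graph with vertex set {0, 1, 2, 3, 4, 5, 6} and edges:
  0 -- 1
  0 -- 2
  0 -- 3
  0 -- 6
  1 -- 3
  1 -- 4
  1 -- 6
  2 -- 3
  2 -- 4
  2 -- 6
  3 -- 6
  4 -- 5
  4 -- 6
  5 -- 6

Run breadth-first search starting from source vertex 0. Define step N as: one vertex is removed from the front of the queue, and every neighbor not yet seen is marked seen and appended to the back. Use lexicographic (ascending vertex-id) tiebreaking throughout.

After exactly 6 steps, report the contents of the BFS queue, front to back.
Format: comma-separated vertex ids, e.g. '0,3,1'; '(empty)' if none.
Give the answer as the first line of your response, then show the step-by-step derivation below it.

5

step 1: dequeue 0; queue=[1,2,3,6]; order=0
step 2: dequeue 1; queue=[2,3,6,4]; order=0,1
step 3: dequeue 2; queue=[3,6,4]; order=0,1,2
step 4: dequeue 3; queue=[6,4]; order=0,1,2,3
step 5: dequeue 6; queue=[4,5]; order=0,1,2,3,6
step 6: dequeue 4; queue=[5]; order=0,1,2,3,6,4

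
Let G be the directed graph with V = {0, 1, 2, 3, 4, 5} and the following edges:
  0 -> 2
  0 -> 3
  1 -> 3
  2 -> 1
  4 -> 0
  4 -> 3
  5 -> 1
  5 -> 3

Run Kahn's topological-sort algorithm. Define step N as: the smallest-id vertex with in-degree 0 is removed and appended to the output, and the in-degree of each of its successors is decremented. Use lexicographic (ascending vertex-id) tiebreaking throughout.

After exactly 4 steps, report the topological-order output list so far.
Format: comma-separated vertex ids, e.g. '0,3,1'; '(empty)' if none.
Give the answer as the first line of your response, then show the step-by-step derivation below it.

4,0,2,5

step 1: output 4; order=[4]; indeg=(0,2,1,3,0,0)
step 2: output 0; order=[4,0]; indeg=(0,2,0,2,0,0)
step 3: output 2; order=[4,0,2]; indeg=(0,1,0,2,0,0)
step 4: output 5; order=[4,0,2,5]; indeg=(0,0,0,1,0,0)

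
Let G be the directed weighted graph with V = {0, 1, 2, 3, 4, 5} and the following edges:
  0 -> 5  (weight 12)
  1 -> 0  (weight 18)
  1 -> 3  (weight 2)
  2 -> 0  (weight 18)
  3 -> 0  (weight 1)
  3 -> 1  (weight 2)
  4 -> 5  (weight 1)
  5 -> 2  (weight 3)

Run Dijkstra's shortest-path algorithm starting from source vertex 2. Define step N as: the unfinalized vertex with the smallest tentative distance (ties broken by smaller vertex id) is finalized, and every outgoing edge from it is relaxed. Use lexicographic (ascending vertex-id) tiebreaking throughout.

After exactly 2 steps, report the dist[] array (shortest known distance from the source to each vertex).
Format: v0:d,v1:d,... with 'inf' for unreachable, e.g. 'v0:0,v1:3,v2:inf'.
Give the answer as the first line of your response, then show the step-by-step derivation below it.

v0:18,v1:inf,v2:0,v3:inf,v4:inf,v5:30

step 1: dist = v0:18,v1:inf,v2:0,v3:inf,v4:inf,v5:inf
step 2: dist = v0:18,v1:inf,v2:0,v3:inf,v4:inf,v5:30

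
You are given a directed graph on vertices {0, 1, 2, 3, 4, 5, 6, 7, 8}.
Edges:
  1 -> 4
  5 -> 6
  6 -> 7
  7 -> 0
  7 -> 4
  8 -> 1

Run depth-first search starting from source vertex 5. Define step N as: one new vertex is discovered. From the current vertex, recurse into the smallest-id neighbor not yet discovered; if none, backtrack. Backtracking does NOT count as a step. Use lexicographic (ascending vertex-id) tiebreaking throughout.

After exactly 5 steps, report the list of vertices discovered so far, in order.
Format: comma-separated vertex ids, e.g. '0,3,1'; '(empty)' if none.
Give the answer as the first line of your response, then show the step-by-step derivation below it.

5,6,7,0,4

step 1: discover 5; path=5; order=5
step 2: discover 6; path=5>6; order=5,6
step 3: discover 7; path=5>6>7; order=5,6,7
step 4: discover 0; path=5>6>7>0; order=5,6,7,0
step 5: discover 4; path=5>6>7>4; order=5,6,7,0,4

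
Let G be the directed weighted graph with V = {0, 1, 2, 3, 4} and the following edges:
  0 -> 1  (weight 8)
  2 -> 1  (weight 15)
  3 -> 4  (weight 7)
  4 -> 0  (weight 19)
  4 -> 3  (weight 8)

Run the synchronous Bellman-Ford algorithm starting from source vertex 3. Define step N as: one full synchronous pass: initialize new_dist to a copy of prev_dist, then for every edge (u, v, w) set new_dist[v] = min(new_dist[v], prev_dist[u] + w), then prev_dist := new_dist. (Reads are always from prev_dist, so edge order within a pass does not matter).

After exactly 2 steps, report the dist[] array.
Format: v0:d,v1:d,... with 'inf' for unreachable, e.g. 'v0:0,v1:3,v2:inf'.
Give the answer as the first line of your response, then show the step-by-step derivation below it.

v0:26,v1:inf,v2:inf,v3:0,v4:7

step 1: dist = v0:inf,v1:inf,v2:inf,v3:0,v4:7
step 2: dist = v0:26,v1:inf,v2:inf,v3:0,v4:7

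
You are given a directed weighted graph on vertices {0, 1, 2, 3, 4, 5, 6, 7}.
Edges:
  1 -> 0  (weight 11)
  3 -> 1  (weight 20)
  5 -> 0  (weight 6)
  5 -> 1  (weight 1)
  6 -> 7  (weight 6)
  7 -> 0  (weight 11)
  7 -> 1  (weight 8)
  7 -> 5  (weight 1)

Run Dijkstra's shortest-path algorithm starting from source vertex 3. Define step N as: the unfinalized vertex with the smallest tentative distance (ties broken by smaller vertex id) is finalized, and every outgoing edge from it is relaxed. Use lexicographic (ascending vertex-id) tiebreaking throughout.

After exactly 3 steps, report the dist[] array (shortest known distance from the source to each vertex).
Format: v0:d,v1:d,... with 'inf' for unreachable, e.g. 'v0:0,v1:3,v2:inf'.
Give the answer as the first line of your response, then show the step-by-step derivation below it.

v0:31,v1:20,v2:inf,v3:0,v4:inf,v5:inf,v6:inf,v7:inf

step 1: dist = v0:inf,v1:20,v2:inf,v3:0,v4:inf,v5:inf,v6:inf,v7:inf
step 2: dist = v0:31,v1:20,v2:inf,v3:0,v4:inf,v5:inf,v6:inf,v7:inf
step 3: dist = v0:31,v1:20,v2:inf,v3:0,v4:inf,v5:inf,v6:inf,v7:inf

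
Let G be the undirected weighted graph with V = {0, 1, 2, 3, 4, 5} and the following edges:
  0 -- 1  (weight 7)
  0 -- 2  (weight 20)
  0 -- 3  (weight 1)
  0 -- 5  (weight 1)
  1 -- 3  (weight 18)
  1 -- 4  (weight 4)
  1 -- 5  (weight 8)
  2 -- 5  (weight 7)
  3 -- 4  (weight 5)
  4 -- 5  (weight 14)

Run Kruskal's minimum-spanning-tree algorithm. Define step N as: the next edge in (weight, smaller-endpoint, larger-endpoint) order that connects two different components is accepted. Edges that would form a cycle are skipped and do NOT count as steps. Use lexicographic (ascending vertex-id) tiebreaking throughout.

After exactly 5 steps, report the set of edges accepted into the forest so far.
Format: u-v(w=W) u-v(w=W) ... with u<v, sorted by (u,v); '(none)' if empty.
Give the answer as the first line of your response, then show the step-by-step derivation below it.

0-3(w=1) 0-5(w=1) 1-4(w=4) 2-5(w=7) 3-4(w=5)

step 1: add edge 0-3 (w=1); MST = {0-3(w=1)}
step 2: add edge 0-5 (w=1); MST = {0-3(w=1) 0-5(w=1)}
step 3: add edge 1-4 (w=4); MST = {0-3(w=1) 0-5(w=1) 1-4(w=4)}
step 4: add edge 3-4 (w=5); MST = {0-3(w=1) 0-5(w=1) 1-4(w=4) 3-4(w=5)}
step 5: add edge 2-5 (w=7); MST = {0-3(w=1) 0-5(w=1) 1-4(w=4) 2-5(w=7) 3-4(w=5)}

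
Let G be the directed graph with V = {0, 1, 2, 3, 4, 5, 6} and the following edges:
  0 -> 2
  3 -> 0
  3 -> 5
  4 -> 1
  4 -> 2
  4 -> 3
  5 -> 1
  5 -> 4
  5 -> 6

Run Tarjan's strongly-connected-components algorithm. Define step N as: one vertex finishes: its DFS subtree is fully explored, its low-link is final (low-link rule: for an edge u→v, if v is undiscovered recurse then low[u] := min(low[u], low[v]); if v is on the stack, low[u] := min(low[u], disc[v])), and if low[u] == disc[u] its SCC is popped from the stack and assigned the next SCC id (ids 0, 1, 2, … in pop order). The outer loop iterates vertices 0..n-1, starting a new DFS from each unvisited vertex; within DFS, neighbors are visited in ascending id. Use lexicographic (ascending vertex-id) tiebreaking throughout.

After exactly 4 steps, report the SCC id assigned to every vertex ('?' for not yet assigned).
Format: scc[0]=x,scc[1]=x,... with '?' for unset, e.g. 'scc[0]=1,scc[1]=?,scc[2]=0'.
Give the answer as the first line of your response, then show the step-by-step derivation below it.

scc[0]=1,scc[1]=2,scc[2]=0,scc[3]=?,scc[4]=?,scc[5]=?,scc[6]=?

step 1: low=(low[0]=0,low[1]=?,low[2]=1,low[3]=?,low[4]=?,low[5]=?,low[6]=?); scc=(scc[0]=?,scc[1]=?,scc[2]=0,scc[3]=?,scc[4]=?,scc[5]=?,scc[6]=?)
step 2: low=(low[0]=0,low[1]=?,low[2]=1,low[3]=?,low[4]=?,low[5]=?,low[6]=?); scc=(scc[0]=1,scc[1]=?,scc[2]=0,scc[3]=?,scc[4]=?,scc[5]=?,scc[6]=?)
step 3: low=(low[0]=0,low[1]=2,low[2]=1,low[3]=?,low[4]=?,low[5]=?,low[6]=?); scc=(scc[0]=1,scc[1]=2,scc[2]=0,scc[3]=?,scc[4]=?,scc[5]=?,scc[6]=?)
step 4: low=(low[0]=0,low[1]=2,low[2]=1,low[3]=3,low[4]=3,low[5]=4,low[6]=?); scc=(scc[0]=1,scc[1]=2,scc[2]=0,scc[3]=?,scc[4]=?,scc[5]=?,scc[6]=?)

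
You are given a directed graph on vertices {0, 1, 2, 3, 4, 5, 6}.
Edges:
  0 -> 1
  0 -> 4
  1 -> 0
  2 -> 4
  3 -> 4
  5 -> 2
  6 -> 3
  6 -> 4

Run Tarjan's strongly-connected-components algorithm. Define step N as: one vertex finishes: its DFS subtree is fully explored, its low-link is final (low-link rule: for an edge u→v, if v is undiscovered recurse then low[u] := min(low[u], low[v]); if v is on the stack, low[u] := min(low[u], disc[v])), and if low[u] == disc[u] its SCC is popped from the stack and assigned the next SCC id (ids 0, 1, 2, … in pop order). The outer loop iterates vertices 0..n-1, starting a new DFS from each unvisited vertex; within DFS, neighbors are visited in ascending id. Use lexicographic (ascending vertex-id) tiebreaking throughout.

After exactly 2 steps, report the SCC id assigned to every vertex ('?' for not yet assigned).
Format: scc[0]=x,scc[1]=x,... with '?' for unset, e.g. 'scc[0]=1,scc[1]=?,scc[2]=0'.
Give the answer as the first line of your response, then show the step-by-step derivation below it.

scc[0]=?,scc[1]=?,scc[2]=?,scc[3]=?,scc[4]=0,scc[5]=?,scc[6]=?

step 1: low=(low[0]=0,low[1]=0,low[2]=?,low[3]=?,low[4]=?,low[5]=?,low[6]=?); scc=(scc[0]=?,scc[1]=?,scc[2]=?,scc[3]=?,scc[4]=?,scc[5]=?,scc[6]=?)
step 2: low=(low[0]=0,low[1]=0,low[2]=?,low[3]=?,low[4]=2,low[5]=?,low[6]=?); scc=(scc[0]=?,scc[1]=?,scc[2]=?,scc[3]=?,scc[4]=0,scc[5]=?,scc[6]=?)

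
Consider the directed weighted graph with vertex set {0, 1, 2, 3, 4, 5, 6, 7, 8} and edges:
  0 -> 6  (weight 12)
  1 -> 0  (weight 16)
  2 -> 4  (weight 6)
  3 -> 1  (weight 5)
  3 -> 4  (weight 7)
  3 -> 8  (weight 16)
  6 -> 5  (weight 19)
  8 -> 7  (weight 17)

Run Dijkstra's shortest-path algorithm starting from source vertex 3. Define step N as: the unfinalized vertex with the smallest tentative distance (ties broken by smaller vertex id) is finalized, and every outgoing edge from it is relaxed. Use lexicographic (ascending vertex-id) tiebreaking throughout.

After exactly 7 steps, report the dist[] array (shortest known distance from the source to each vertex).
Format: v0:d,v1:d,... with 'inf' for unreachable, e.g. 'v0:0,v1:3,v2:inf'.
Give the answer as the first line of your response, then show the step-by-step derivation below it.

v0:21,v1:5,v2:inf,v3:0,v4:7,v5:52,v6:33,v7:33,v8:16

step 1: dist = v0:inf,v1:5,v2:inf,v3:0,v4:7,v5:inf,v6:inf,v7:inf,v8:16
step 2: dist = v0:21,v1:5,v2:inf,v3:0,v4:7,v5:inf,v6:inf,v7:inf,v8:16
step 3: dist = v0:21,v1:5,v2:inf,v3:0,v4:7,v5:inf,v6:inf,v7:inf,v8:16
step 4: dist = v0:21,v1:5,v2:inf,v3:0,v4:7,v5:inf,v6:inf,v7:33,v8:16
step 5: dist = v0:21,v1:5,v2:inf,v3:0,v4:7,v5:inf,v6:33,v7:33,v8:16
step 6: dist = v0:21,v1:5,v2:inf,v3:0,v4:7,v5:52,v6:33,v7:33,v8:16
step 7: dist = v0:21,v1:5,v2:inf,v3:0,v4:7,v5:52,v6:33,v7:33,v8:16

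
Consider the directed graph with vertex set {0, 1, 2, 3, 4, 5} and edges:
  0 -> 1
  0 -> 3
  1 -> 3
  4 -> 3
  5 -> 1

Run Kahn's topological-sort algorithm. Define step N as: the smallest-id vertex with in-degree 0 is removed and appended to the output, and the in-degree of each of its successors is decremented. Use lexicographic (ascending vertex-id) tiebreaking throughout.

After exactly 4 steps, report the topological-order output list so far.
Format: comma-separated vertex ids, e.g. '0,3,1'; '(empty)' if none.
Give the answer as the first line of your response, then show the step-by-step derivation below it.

0,2,4,5

step 1: output 0; order=[0]; indeg=(0,1,0,2,0,0)
step 2: output 2; order=[0,2]; indeg=(0,1,0,2,0,0)
step 3: output 4; order=[0,2,4]; indeg=(0,1,0,1,0,0)
step 4: output 5; order=[0,2,4,5]; indeg=(0,0,0,1,0,0)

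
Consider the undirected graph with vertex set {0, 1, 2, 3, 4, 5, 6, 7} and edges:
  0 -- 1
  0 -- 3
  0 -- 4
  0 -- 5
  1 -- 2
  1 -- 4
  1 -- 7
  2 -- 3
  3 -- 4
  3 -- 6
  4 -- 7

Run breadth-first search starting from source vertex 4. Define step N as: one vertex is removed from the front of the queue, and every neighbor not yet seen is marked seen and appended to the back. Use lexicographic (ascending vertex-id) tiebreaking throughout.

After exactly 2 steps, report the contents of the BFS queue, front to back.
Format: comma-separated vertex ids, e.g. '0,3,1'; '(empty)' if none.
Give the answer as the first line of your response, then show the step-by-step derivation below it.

1,3,7,5

step 1: dequeue 4; queue=[0,1,3,7]; order=4
step 2: dequeue 0; queue=[1,3,7,5]; order=4,0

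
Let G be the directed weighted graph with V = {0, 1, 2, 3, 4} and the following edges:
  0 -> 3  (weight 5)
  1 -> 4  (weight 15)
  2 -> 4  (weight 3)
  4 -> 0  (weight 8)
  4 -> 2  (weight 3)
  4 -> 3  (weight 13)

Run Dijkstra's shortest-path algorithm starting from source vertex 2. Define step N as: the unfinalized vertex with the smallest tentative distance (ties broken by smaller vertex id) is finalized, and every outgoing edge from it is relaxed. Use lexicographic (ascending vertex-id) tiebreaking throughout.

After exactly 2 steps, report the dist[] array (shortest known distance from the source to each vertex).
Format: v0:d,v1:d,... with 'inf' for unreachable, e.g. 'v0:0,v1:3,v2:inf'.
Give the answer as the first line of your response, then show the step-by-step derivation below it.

v0:11,v1:inf,v2:0,v3:16,v4:3

step 1: dist = v0:inf,v1:inf,v2:0,v3:inf,v4:3
step 2: dist = v0:11,v1:inf,v2:0,v3:16,v4:3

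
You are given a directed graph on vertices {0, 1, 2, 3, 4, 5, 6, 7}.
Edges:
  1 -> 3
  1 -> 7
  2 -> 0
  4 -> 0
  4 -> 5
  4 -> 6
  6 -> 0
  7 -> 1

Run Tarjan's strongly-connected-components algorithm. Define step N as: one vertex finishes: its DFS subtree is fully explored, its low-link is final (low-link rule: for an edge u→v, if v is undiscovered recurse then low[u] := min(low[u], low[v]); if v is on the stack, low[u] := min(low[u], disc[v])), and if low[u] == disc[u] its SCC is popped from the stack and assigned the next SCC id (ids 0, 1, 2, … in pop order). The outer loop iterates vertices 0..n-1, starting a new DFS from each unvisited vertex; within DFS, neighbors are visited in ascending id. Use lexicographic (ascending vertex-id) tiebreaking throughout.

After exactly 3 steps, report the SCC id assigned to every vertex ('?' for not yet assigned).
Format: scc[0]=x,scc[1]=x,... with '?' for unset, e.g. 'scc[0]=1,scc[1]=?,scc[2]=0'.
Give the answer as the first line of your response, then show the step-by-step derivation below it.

scc[0]=0,scc[1]=?,scc[2]=?,scc[3]=1,scc[4]=?,scc[5]=?,scc[6]=?,scc[7]=?

step 1: low=(low[0]=0,low[1]=?,low[2]=?,low[3]=?,low[4]=?,low[5]=?,low[6]=?,low[7]=?); scc=(scc[0]=0,scc[1]=?,scc[2]=?,scc[3]=?,scc[4]=?,scc[5]=?,scc[6]=?,scc[7]=?)
step 2: low=(low[0]=0,low[1]=1,low[2]=?,low[3]=2,low[4]=?,low[5]=?,low[6]=?,low[7]=?); scc=(scc[0]=0,scc[1]=?,scc[2]=?,scc[3]=1,scc[4]=?,scc[5]=?,scc[6]=?,scc[7]=?)
step 3: low=(low[0]=0,low[1]=1,low[2]=?,low[3]=2,low[4]=?,low[5]=?,low[6]=?,low[7]=1); scc=(scc[0]=0,scc[1]=?,scc[2]=?,scc[3]=1,scc[4]=?,scc[5]=?,scc[6]=?,scc[7]=?)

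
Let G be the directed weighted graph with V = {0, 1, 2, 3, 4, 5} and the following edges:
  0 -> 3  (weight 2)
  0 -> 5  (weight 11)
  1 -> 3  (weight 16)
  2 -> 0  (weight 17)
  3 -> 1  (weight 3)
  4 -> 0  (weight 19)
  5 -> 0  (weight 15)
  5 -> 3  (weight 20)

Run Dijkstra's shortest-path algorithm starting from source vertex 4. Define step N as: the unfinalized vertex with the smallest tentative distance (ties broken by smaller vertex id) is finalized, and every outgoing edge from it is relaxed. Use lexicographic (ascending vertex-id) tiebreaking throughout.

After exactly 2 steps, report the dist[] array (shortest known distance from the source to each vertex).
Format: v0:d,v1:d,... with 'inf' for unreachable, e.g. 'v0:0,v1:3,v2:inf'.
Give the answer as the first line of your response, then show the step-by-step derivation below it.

v0:19,v1:inf,v2:inf,v3:21,v4:0,v5:30

step 1: dist = v0:19,v1:inf,v2:inf,v3:inf,v4:0,v5:inf
step 2: dist = v0:19,v1:inf,v2:inf,v3:21,v4:0,v5:30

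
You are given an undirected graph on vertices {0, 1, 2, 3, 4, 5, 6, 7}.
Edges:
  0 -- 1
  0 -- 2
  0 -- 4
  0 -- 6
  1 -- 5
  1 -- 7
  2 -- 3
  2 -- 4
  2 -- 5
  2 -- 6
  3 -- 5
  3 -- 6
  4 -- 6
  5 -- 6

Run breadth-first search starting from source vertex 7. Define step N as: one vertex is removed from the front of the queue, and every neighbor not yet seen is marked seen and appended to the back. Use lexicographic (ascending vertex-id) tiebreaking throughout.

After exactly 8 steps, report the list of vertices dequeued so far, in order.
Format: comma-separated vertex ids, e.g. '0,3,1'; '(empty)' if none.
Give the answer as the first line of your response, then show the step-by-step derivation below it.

7,1,0,5,2,4,6,3

step 1: dequeue 7; queue=[1]; order=7
step 2: dequeue 1; queue=[0,5]; order=7,1
step 3: dequeue 0; queue=[5,2,4,6]; order=7,1,0
step 4: dequeue 5; queue=[2,4,6,3]; order=7,1,0,5
step 5: dequeue 2; queue=[4,6,3]; order=7,1,0,5,2
step 6: dequeue 4; queue=[6,3]; order=7,1,0,5,2,4
step 7: dequeue 6; queue=[3]; order=7,1,0,5,2,4,6
step 8: dequeue 3; queue=[(empty)]; order=7,1,0,5,2,4,6,3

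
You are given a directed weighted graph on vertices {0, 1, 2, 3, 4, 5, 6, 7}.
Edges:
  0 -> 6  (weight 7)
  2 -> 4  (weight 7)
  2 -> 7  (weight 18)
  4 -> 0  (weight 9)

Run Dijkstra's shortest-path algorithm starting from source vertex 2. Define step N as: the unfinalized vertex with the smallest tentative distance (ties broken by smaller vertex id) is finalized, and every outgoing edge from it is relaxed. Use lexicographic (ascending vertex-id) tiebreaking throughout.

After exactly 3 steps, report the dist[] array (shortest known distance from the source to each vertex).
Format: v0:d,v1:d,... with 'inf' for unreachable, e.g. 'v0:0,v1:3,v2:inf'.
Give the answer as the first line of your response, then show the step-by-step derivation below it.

v0:16,v1:inf,v2:0,v3:inf,v4:7,v5:inf,v6:23,v7:18

step 1: dist = v0:inf,v1:inf,v2:0,v3:inf,v4:7,v5:inf,v6:inf,v7:18
step 2: dist = v0:16,v1:inf,v2:0,v3:inf,v4:7,v5:inf,v6:inf,v7:18
step 3: dist = v0:16,v1:inf,v2:0,v3:inf,v4:7,v5:inf,v6:23,v7:18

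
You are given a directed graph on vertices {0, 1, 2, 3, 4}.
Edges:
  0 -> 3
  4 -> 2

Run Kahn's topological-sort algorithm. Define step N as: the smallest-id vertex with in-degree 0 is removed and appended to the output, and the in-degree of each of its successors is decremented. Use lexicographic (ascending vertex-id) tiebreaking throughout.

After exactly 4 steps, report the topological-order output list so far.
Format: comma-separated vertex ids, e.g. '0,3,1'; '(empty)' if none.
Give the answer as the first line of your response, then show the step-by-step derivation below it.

0,1,3,4

step 1: output 0; order=[0]; indeg=(0,0,1,0,0)
step 2: output 1; order=[0,1]; indeg=(0,0,1,0,0)
step 3: output 3; order=[0,1,3]; indeg=(0,0,1,0,0)
step 4: output 4; order=[0,1,3,4]; indeg=(0,0,0,0,0)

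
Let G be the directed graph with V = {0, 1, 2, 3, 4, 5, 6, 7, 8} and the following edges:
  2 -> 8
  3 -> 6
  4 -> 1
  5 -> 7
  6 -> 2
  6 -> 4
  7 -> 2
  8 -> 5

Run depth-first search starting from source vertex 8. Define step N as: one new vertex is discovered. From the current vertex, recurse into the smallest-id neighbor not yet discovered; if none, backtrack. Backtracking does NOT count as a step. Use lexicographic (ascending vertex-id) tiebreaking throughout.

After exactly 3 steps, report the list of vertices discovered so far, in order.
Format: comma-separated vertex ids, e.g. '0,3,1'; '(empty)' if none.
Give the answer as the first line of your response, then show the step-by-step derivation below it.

8,5,7

step 1: discover 8; path=8; order=8
step 2: discover 5; path=8>5; order=8,5
step 3: discover 7; path=8>5>7; order=8,5,7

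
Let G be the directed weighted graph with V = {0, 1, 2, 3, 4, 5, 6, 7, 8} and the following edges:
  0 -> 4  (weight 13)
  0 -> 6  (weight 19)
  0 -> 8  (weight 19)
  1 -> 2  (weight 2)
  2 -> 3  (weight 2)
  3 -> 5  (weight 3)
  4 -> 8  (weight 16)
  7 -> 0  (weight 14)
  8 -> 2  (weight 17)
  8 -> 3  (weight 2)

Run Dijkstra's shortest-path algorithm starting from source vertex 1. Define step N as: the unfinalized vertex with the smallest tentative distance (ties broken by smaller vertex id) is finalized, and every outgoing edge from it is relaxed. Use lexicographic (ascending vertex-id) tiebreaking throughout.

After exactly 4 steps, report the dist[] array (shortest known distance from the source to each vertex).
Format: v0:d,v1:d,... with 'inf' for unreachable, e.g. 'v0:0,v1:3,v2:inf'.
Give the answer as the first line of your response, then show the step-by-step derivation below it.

v0:inf,v1:0,v2:2,v3:4,v4:inf,v5:7,v6:inf,v7:inf,v8:inf

step 1: dist = v0:inf,v1:0,v2:2,v3:inf,v4:inf,v5:inf,v6:inf,v7:inf,v8:inf
step 2: dist = v0:inf,v1:0,v2:2,v3:4,v4:inf,v5:inf,v6:inf,v7:inf,v8:inf
step 3: dist = v0:inf,v1:0,v2:2,v3:4,v4:inf,v5:7,v6:inf,v7:inf,v8:inf
step 4: dist = v0:inf,v1:0,v2:2,v3:4,v4:inf,v5:7,v6:inf,v7:inf,v8:inf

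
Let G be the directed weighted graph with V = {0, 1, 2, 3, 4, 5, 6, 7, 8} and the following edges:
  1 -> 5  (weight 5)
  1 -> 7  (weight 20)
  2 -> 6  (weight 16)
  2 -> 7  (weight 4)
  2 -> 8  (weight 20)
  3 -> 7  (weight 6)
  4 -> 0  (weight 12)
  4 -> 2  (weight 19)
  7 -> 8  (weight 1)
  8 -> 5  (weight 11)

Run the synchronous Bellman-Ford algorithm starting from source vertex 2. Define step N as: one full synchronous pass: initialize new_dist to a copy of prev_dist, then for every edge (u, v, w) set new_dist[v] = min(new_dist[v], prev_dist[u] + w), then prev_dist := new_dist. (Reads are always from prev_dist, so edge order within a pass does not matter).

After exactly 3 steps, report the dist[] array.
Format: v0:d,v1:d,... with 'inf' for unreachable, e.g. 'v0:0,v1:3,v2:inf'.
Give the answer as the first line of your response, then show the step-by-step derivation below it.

v0:inf,v1:inf,v2:0,v3:inf,v4:inf,v5:16,v6:16,v7:4,v8:5

step 1: dist = v0:inf,v1:inf,v2:0,v3:inf,v4:inf,v5:inf,v6:16,v7:4,v8:20
step 2: dist = v0:inf,v1:inf,v2:0,v3:inf,v4:inf,v5:31,v6:16,v7:4,v8:5
step 3: dist = v0:inf,v1:inf,v2:0,v3:inf,v4:inf,v5:16,v6:16,v7:4,v8:5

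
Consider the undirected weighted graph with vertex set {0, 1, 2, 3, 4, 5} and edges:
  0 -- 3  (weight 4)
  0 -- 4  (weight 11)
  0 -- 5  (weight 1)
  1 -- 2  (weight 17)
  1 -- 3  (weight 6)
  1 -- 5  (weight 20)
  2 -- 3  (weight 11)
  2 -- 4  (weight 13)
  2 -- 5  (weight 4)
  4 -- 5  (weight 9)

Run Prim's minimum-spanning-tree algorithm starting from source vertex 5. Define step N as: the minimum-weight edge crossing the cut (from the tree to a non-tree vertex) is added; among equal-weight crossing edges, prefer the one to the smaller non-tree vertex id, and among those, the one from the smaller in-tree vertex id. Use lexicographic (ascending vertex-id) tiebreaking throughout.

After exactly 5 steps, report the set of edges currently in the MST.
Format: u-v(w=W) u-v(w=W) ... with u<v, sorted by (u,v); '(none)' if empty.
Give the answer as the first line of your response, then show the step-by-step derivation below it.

0-3(w=4) 0-5(w=1) 1-3(w=6) 2-5(w=4) 4-5(w=9)

step 1: add edge 0-5 (w=1); MST = {0-5(w=1)}
step 2: add edge 2-5 (w=4); MST = {0-5(w=1) 2-5(w=4)}
step 3: add edge 0-3 (w=4); MST = {0-3(w=4) 0-5(w=1) 2-5(w=4)}
step 4: add edge 1-3 (w=6); MST = {0-3(w=4) 0-5(w=1) 1-3(w=6) 2-5(w=4)}
step 5: add edge 4-5 (w=9); MST = {0-3(w=4) 0-5(w=1) 1-3(w=6) 2-5(w=4) 4-5(w=9)}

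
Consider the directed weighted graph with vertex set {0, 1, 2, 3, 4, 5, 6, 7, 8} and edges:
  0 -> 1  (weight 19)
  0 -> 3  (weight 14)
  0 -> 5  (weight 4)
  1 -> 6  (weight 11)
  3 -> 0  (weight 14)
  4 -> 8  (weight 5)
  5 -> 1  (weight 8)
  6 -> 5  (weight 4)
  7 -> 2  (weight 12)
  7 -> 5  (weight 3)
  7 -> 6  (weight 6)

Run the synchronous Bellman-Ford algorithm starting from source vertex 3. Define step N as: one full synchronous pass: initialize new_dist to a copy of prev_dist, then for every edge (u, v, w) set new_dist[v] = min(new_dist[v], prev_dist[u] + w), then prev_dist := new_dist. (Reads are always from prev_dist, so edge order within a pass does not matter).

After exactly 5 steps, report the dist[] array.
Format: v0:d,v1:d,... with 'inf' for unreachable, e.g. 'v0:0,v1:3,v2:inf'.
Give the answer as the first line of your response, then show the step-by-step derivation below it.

v0:14,v1:26,v2:inf,v3:0,v4:inf,v5:18,v6:37,v7:inf,v8:inf

step 1: dist = v0:14,v1:inf,v2:inf,v3:0,v4:inf,v5:inf,v6:inf,v7:inf,v8:inf
step 2: dist = v0:14,v1:33,v2:inf,v3:0,v4:inf,v5:18,v6:inf,v7:inf,v8:inf
step 3: dist = v0:14,v1:26,v2:inf,v3:0,v4:inf,v5:18,v6:44,v7:inf,v8:inf
step 4: dist = v0:14,v1:26,v2:inf,v3:0,v4:inf,v5:18,v6:37,v7:inf,v8:inf
step 5: dist = v0:14,v1:26,v2:inf,v3:0,v4:inf,v5:18,v6:37,v7:inf,v8:inf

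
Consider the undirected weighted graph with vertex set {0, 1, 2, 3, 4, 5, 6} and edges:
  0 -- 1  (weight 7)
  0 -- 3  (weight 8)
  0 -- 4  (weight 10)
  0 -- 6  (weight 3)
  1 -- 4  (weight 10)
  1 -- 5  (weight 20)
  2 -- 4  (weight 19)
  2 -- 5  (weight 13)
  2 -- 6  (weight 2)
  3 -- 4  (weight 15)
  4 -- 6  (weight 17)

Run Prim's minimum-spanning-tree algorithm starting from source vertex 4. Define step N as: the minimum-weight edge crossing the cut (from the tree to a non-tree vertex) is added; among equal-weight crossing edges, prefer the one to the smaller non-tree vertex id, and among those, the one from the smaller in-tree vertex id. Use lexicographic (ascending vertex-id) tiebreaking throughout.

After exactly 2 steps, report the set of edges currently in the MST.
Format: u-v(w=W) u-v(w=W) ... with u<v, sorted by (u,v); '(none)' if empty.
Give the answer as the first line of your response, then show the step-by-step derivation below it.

0-4(w=10) 0-6(w=3)

step 1: add edge 0-4 (w=10); MST = {0-4(w=10)}
step 2: add edge 0-6 (w=3); MST = {0-4(w=10) 0-6(w=3)}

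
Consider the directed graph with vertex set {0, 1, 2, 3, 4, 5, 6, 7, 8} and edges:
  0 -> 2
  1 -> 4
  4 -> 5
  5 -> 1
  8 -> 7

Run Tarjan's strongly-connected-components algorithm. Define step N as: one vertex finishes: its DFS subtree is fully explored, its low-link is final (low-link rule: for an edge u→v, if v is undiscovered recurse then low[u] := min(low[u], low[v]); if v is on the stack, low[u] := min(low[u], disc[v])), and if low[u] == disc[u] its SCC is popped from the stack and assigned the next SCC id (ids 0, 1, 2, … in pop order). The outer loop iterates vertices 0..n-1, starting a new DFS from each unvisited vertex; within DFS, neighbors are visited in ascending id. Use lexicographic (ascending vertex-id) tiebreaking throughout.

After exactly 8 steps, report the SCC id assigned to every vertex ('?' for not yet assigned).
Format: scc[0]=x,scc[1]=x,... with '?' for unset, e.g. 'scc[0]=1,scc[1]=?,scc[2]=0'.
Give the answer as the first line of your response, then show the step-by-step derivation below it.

scc[0]=1,scc[1]=2,scc[2]=0,scc[3]=3,scc[4]=2,scc[5]=2,scc[6]=4,scc[7]=5,scc[8]=?

step 1: low=(low[0]=0,low[1]=?,low[2]=1,low[3]=?,low[4]=?,low[5]=?,low[6]=?,low[7]=?,low[8]=?); scc=(scc[0]=?,scc[1]=?,scc[2]=0,scc[3]=?,scc[4]=?,scc[5]=?,scc[6]=?,scc[7]=?,scc[8]=?)
step 2: low=(low[0]=0,low[1]=?,low[2]=1,low[3]=?,low[4]=?,low[5]=?,low[6]=?,low[7]=?,low[8]=?); scc=(scc[0]=1,scc[1]=?,scc[2]=0,scc[3]=?,scc[4]=?,scc[5]=?,scc[6]=?,scc[7]=?,scc[8]=?)
step 3: low=(low[0]=0,low[1]=2,low[2]=1,low[3]=?,low[4]=3,low[5]=2,low[6]=?,low[7]=?,low[8]=?); scc=(scc[0]=1,scc[1]=?,scc[2]=0,scc[3]=?,scc[4]=?,scc[5]=?,scc[6]=?,scc[7]=?,scc[8]=?)
step 4: low=(low[0]=0,low[1]=2,low[2]=1,low[3]=?,low[4]=2,low[5]=2,low[6]=?,low[7]=?,low[8]=?); scc=(scc[0]=1,scc[1]=?,scc[2]=0,scc[3]=?,scc[4]=?,scc[5]=?,scc[6]=?,scc[7]=?,scc[8]=?)
step 5: low=(low[0]=0,low[1]=2,low[2]=1,low[3]=?,low[4]=2,low[5]=2,low[6]=?,low[7]=?,low[8]=?); scc=(scc[0]=1,scc[1]=2,scc[2]=0,scc[3]=?,scc[4]=2,scc[5]=2,scc[6]=?,scc[7]=?,scc[8]=?)
step 6: low=(low[0]=0,low[1]=2,low[2]=1,low[3]=5,low[4]=2,low[5]=2,low[6]=?,low[7]=?,low[8]=?); scc=(scc[0]=1,scc[1]=2,scc[2]=0,scc[3]=3,scc[4]=2,scc[5]=2,scc[6]=?,scc[7]=?,scc[8]=?)
step 7: low=(low[0]=0,low[1]=2,low[2]=1,low[3]=5,low[4]=2,low[5]=2,low[6]=6,low[7]=?,low[8]=?); scc=(scc[0]=1,scc[1]=2,scc[2]=0,scc[3]=3,scc[4]=2,scc[5]=2,scc[6]=4,scc[7]=?,scc[8]=?)
step 8: low=(low[0]=0,low[1]=2,low[2]=1,low[3]=5,low[4]=2,low[5]=2,low[6]=6,low[7]=7,low[8]=?); scc=(scc[0]=1,scc[1]=2,scc[2]=0,scc[3]=3,scc[4]=2,scc[5]=2,scc[6]=4,scc[7]=5,scc[8]=?)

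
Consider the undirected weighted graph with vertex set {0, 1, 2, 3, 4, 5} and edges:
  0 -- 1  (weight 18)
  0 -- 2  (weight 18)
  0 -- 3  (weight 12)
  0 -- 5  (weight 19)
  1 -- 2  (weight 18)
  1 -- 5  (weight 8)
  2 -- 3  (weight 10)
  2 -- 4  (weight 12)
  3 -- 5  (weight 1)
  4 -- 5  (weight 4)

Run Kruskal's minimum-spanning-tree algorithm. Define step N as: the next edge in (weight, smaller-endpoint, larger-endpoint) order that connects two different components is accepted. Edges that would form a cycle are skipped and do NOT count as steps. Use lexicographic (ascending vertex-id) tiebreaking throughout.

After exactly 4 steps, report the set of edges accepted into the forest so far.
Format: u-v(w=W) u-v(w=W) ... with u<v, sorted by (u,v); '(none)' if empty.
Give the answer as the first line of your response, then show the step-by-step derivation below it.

1-5(w=8) 2-3(w=10) 3-5(w=1) 4-5(w=4)

step 1: add edge 3-5 (w=1); MST = {3-5(w=1)}
step 2: add edge 4-5 (w=4); MST = {3-5(w=1) 4-5(w=4)}
step 3: add edge 1-5 (w=8); MST = {1-5(w=8) 3-5(w=1) 4-5(w=4)}
step 4: add edge 2-3 (w=10); MST = {1-5(w=8) 2-3(w=10) 3-5(w=1) 4-5(w=4)}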